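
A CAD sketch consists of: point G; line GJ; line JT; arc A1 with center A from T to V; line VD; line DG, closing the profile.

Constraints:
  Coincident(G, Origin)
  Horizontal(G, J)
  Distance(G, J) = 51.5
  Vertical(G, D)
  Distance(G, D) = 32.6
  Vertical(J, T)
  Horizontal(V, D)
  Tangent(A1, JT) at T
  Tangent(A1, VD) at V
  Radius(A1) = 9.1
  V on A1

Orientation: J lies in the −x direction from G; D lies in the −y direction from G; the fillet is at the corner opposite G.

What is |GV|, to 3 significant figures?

53.5

The virtual corner opposite G is at (-51.5, -32.6). The tangent condition forces AT to be normal to JT and A1 meets VD tangentially, so AV is at right angles to VD, with radius 9.1, so the center A sits 9.1 in from both sides at A = (-42.4, -23.5). That places the tangent points at T = (-51.5, -23.5) on JT and V = (-42.4, -32.6) on VD. Then |GV| = |V − G| = 53.5.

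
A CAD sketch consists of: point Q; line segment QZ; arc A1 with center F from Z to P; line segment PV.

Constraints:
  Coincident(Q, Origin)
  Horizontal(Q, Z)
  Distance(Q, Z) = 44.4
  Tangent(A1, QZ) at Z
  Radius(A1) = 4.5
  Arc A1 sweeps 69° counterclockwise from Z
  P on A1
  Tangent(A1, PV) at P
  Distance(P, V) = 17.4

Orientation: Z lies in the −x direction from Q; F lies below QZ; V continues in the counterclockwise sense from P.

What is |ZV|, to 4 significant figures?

21.79

Q is at the origin; QZ is horizontal with |QZ| = 44.4 and Z on the −x side, so Z = (-44.40, 0.000). Tangency of A1 to QZ means the radius FZ is perpendicular to QZ, so F = Z + (0, -4.5) = (-44.40, -4.500). On A1, Z sits at bearing 90° from F; a 69° counterclockwise sweep puts P at bearing 159°, so P = F + 4.5·(cos 159°, sin 159°) = (-48.60, -2.887). Since A1 is tangent to PV there, FP ⟂ PV, so PV runs along (−sin 159°, cos 159°); with |PV| = 17.4, V = (-54.84, -19.13). Then |ZV| = |V − Z| = 21.79.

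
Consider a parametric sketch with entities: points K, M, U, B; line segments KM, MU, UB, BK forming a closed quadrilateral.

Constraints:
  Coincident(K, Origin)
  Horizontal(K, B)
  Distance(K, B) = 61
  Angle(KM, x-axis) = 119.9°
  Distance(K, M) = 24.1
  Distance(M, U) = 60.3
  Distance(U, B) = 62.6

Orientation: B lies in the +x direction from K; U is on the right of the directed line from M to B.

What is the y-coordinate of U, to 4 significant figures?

-35.47

K is at the origin; K and B share the same y with |KB| = 61.0 and B in +x, so B = (61.0, 0). KM runs at 119.9° with |KM| = 24.1, so M = (-12.01, 20.89). U is determined by |MU| = 60.3 and |UB| = 62.6 together: it lies at the intersection of circle(M, 60.3) and circle(B, 62.6). With |MB| = 75.94, the foot of the radical line on MB is 36.11 from M and the perpendicular offset is √(60.3² − 36.11²) = 48.29. Taking the right-of-MB solution: U = (9.419, -35.47).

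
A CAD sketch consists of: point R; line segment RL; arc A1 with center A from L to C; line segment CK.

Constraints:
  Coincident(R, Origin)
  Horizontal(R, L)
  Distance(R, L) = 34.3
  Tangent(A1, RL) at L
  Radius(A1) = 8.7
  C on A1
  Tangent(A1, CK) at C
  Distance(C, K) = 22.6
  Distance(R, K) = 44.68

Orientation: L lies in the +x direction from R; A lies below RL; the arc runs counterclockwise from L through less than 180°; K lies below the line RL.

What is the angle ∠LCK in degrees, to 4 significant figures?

128.9°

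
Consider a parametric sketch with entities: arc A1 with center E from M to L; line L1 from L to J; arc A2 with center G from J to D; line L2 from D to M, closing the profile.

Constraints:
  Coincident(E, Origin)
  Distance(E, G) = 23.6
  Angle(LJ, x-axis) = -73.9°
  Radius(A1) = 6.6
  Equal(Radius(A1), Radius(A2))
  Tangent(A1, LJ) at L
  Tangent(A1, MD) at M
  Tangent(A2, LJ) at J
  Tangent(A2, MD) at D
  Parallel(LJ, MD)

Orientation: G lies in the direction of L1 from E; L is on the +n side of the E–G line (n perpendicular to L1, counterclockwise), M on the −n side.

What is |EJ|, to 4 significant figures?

24.51

The slot axis is L1's direction at -73.9°, so u = (cos -73.9°, sin -73.9°) = (0.2773, -0.9608) and n = (−sin -73.9°, cos -73.9°) = (0.9608, 0.2773). E is at the origin and G lies 23.6 along u from E, so G = 23.6·u = (6.545, -22.67). Tangency of A1 to both parallel lines with radius 6.6 puts L and M at E ± 6.6·n: L = (6.341, 1.830), M = (-6.341, -1.830). Equal radii place J and D the same way about G: J = G + 6.6·n = (12.89, -20.84), D = G − 6.6·n = (0.2035, -24.50). Then |EJ| = |J − E| = 24.51.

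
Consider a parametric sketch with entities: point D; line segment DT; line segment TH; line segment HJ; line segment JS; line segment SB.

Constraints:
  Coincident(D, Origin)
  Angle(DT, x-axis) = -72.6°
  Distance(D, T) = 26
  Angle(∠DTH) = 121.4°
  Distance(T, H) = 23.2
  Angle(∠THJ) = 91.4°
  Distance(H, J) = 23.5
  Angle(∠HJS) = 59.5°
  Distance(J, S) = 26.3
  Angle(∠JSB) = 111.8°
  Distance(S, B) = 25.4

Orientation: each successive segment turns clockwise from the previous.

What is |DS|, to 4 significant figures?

18.38

∠THJ = 91.4° gives HJ at 140.2° from the x-axis; with |HJ| = 23.5, J = (-25.56, -27.22). ∠HJS = 59.5° gives JS at 19.70° from the x-axis; with |JS| = 26.3, S = (-0.8005, -18.36). Then |DS| = |S − D| = 18.38.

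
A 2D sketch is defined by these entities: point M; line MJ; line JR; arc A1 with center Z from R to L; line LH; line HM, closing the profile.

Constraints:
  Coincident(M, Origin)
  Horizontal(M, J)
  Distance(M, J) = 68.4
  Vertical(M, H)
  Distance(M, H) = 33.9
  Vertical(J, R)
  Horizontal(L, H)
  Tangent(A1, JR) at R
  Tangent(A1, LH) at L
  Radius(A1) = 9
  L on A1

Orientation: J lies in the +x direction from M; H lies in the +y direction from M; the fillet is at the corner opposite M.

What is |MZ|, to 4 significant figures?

64.41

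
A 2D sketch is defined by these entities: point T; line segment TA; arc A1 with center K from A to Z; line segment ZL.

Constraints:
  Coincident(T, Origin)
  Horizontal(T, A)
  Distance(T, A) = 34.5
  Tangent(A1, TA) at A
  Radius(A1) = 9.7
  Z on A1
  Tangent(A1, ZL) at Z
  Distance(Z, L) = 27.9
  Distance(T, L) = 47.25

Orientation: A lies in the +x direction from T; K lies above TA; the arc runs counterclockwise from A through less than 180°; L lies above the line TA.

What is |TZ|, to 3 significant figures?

45.2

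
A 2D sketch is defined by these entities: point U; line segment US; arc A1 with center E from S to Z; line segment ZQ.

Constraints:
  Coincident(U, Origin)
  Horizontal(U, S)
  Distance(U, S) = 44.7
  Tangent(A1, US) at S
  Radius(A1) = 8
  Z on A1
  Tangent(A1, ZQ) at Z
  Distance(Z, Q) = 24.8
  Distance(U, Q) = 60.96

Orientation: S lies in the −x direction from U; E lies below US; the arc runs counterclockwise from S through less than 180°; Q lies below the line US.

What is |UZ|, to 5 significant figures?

53.367

Checks: |EZ| = 8.000 ✓; ∠(EZ, ZQ) = 90.00° ✓; |ZQ| = 24.80 ✓; |UQ| = 60.96 ✓.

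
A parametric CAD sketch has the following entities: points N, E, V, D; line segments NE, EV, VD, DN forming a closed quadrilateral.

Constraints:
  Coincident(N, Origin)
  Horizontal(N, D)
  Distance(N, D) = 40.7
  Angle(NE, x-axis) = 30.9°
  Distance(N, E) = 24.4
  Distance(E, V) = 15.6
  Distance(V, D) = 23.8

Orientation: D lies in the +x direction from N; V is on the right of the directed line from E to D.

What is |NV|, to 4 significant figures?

17.23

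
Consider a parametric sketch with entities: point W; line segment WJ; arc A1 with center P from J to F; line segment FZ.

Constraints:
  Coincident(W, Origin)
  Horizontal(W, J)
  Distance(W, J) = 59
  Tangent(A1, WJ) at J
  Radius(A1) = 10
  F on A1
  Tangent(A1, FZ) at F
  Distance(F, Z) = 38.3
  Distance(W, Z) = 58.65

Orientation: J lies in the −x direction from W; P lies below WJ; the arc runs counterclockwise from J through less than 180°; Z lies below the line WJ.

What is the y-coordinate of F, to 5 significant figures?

-17.119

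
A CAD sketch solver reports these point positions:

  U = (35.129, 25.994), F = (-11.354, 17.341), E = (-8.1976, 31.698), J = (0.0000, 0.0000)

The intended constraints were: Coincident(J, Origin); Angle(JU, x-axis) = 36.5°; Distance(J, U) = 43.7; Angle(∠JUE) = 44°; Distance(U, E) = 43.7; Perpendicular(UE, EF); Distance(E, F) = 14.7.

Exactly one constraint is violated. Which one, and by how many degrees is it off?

Perpendicular(UE, EF) — off by 4.90°.

J = (0.00, 0.00) ✓; JU at 36.50° ✓; |JU| = 43.70 ✓; ∠JUE = 44.00° ✓; |UE| = 43.70 ✓; ∠(UE, EF) = 85.10° ✗; |EF| = 14.70 ✓.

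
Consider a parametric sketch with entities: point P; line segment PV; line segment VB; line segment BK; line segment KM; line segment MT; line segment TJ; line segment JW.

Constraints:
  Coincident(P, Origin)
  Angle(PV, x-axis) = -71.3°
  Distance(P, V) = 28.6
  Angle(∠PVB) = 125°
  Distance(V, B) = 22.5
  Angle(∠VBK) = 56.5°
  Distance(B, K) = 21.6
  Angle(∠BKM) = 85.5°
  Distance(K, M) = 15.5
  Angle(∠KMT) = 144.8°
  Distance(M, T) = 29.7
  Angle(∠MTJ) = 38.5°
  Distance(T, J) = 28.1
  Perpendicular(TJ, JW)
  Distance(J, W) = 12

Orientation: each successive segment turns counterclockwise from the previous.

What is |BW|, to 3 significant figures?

17.5

P is at the origin; PV runs at -71.3° with length 28.6, so V = (9.17, -27.1). ∠PVB = 125.0° gives VB at -16.3° from the x-axis; with |VB| = 22.5, B = (30.8, -33.4). ∠VBK = 56.5° gives BK at 107° from the x-axis; with |BK| = 21.6, K = (24.4, -12.8). ∠BKM = 85.5° gives KM at -158° from the x-axis; with |KM| = 15.5, M = (9.98, -18.5). ∠KMT = 144.8° gives MT at -123° from the x-axis; with |MT| = 29.7, T = (-6.24, -43.4). ∠MTJ = 38.5° gives TJ at 18.4° from the x-axis; with |TJ| = 28.1, J = (20.4, -34.5). The perpendicularity gives JW at right angles to TJ, so JW runs at 108°; with |JW| = 12.0, W = (16.6, -23.1). Then |BW| = |W − B| = 17.5.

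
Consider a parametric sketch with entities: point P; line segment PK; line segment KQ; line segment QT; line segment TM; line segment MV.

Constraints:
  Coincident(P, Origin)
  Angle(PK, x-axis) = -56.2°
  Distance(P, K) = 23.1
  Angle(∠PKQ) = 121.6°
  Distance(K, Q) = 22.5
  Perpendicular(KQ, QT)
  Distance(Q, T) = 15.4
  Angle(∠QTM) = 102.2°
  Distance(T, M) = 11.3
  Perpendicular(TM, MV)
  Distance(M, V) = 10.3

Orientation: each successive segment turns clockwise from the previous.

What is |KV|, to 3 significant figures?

12.1

P is at the origin; PK runs at -56.2° with length 23.1, so K = (12.9, -19.2). ∠PKQ = 121.6° gives KQ at -115° from the x-axis; with |KQ| = 22.5, Q = (3.48, -39.7). KQ ⟂ QT, so QT runs at 155°; with |QT| = 15.4, T = (-10.5, -33.2). ∠QTM = 102.2° gives TM at 77.6° from the x-axis; with |TM| = 11.3, M = (-8.09, -22.2). TM ⟂ MV, so MV runs at -12.4°; with |MV| = 10.3, V = (1.97, -24.4). Then |KV| = |V − K| = 12.1.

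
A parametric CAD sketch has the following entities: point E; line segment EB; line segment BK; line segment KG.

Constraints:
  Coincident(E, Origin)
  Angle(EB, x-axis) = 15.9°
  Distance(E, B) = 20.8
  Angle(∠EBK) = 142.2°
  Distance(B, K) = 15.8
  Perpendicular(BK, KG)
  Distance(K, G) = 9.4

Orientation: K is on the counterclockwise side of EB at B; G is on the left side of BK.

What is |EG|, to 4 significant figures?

32.41

∠EBK = 142.2°, so BK runs at 15.9° + (180° − 142.2°) = 53.70° from the x-axis; with |BK| = 15.8, K = B + 15.8·(cos 53.70°, sin 53.70°) = (29.36, 18.43). The perpendicularity gives KG at right angles to BK; with |KG| = 9.4 on the left of BK, G = K + 9.4·(-0.8059, 0.5920) = (21.78, 24.00). Then |EG| = |G − E| = 32.41.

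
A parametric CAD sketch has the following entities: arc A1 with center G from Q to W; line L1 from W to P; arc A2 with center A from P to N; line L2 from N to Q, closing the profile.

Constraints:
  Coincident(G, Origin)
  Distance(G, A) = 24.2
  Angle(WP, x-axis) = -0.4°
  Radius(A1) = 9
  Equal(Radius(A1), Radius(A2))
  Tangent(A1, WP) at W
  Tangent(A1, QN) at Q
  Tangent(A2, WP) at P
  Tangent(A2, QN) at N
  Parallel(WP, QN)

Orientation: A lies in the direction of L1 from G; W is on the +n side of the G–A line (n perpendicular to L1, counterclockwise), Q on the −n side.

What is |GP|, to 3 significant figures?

25.8

Tangency of A1 to both parallel lines with radius 9.0 puts W and Q at G ± 9.0·n: W = (0.0628, 9.00), Q = (-0.0628, -9.00). Equal radii place P and N the same way about A: P = A + 9.0·n = (24.3, 8.83), N = A − 9.0·n = (24.1, -9.17). Then |GP| = |P − G| = 25.8.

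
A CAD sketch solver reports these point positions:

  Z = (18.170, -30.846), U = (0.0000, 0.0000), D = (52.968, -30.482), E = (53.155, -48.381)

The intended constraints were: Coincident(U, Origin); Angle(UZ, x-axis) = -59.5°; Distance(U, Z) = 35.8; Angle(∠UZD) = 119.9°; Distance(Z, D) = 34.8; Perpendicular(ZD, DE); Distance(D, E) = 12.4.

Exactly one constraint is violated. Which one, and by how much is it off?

Distance(D, E) = 12.4 — off by 5.50.

U = (0.00, 0.00) ✓; UZ at -59.50° ✓; |UZ| = 35.80 ✓; ∠UZD = 119.9° ✓; |ZD| = 34.80 ✓; ∠(ZD, DE) = 90.00° ✓; |DE| = 17.90 ✗.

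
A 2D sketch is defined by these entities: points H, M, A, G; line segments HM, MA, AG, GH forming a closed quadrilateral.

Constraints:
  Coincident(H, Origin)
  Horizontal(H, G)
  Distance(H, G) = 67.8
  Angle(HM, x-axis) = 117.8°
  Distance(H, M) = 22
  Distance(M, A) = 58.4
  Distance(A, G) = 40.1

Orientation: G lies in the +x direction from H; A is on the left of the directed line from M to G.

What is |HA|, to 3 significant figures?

57.4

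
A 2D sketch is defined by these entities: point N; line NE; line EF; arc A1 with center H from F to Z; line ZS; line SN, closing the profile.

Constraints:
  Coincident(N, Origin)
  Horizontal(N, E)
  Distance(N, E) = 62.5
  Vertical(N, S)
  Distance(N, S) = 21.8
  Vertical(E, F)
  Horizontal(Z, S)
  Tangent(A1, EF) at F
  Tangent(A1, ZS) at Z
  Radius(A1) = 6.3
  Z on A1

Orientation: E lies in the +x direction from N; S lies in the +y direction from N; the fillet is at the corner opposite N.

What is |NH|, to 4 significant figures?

58.30

N and S share the same x with |NS| = 21.8 and S on the +y side, so S = (0.000, 21.80). The virtual corner opposite N is at (62.50, 21.80). Since A1 is tangent to EF there, HF ⟂ EF and A1 meets ZS tangentially, so HZ is at right angles to ZS, with radius 6.3, so the center H sits 6.3 in from both sides at H = (56.20, 15.50). Then |NH| = |H − N| = 58.30.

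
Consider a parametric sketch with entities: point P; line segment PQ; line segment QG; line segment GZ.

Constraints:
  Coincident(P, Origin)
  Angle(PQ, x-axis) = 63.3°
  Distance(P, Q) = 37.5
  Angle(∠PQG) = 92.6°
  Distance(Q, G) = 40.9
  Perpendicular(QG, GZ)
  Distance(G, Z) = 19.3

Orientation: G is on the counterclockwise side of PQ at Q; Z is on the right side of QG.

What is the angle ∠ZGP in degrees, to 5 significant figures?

131.33°

∠PQG = 92.6°, so QG runs at 63.3° + (180° − 92.6°) = 150.70° from the x-axis; with |QG| = 40.9, G = Q + 40.9·(cos 150.70°, sin 150.70°) = (-18.818, 53.517). QG is perpendicular to GZ; with |GZ| = 19.3 on the right of QG, Z = G + 19.3·(0.48938, 0.87207) = (-9.3731, 70.348). Then cos ∠ZGP = GZ·GP / (|GZ||GP|), giving 131.33°.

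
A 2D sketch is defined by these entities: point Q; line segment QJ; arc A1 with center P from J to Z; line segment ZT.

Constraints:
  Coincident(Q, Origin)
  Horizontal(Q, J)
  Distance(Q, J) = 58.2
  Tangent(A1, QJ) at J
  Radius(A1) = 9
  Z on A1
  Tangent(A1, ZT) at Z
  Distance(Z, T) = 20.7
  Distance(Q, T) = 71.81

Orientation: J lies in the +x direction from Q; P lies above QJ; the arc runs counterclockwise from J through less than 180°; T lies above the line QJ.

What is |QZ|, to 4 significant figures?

67.88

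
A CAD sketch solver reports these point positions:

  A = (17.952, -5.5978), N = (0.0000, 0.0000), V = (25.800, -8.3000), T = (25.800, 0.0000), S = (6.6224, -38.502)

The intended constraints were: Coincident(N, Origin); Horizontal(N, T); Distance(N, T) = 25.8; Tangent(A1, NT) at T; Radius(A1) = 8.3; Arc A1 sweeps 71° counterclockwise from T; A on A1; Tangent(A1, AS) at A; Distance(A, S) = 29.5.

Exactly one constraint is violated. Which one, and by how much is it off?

Distance(A, S) = 29.5 — off by 5.30.

N = (0.00, 0.00) ✓; N.y = 0.00, T.y = 0.00 ✓; |NT| = 25.80 ✓; ∠(VT, TN) = 90.00° ✓; |VT| = 8.300 ✓; bearing(V→A) − bearing(V→T) = 71.00° ✓; |VA| = 8.300 ✓; ∠(VA, AS) = 90.00° ✓; |AS| = 34.80 ✗.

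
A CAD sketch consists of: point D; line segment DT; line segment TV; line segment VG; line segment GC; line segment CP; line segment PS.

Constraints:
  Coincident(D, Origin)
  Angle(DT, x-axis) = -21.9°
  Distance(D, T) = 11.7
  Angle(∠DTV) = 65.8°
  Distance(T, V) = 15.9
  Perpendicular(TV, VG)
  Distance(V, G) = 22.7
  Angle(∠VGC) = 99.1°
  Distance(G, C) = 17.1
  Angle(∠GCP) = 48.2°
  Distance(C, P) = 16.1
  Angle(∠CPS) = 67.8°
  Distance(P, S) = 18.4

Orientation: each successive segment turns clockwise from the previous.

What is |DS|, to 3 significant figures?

21.1

D is at the origin; DT runs at -21.9° with length 11.7, so T = (10.9, -4.36). ∠DTV = 65.8° gives TV at -136° from the x-axis; with |TV| = 15.9, V = (-0.601, -15.4). TV ⟂ VG, so VG runs at 134°; with |VG| = 22.7, G = (-16.3, 0.967). ∠VGC = 99.1° gives GC at 53.0° from the x-axis; with |GC| = 17.1, C = (-6.05, 14.6). ∠GCP = 48.2° gives CP at -78.8° from the x-axis; with |CP| = 16.1, P = (-2.92, -1.17). ∠CPS = 67.8° gives PS at 169° from the x-axis; with |PS| = 18.4, S = (-21.0, 2.34). Then |DS| = |S − D| = 21.1.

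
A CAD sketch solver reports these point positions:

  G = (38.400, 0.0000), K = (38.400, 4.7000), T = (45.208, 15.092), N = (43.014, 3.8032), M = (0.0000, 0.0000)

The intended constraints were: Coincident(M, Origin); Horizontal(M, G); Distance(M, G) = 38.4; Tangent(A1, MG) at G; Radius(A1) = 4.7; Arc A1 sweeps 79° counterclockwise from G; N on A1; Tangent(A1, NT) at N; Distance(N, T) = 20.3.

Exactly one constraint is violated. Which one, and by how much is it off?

Distance(N, T) = 20.3 — off by 8.80.

M = (0.00, 0.00) ✓; M.y = 0.00, G.y = 0.00 ✓; |MG| = 38.40 ✓; ∠(KG, GM) = 90.00° ✓; |KG| = 4.700 ✓; bearing(K→N) − bearing(K→G) = 79.00° ✓; |KN| = 4.700 ✓; ∠(KN, NT) = 90.00° ✓; |NT| = 11.50 ✗.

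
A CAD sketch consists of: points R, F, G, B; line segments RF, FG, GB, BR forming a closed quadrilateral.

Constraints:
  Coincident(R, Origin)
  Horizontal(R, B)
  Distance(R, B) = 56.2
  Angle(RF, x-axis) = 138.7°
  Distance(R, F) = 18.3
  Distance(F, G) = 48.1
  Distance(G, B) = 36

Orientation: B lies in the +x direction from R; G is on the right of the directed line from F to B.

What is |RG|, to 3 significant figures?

29.9

R is at the origin; R and B share the same y with |RB| = 56.2 and B in +x, so B = (56.2, 0). RF runs at 138.7° with |RF| = 18.3, so F = (-13.7, 12.1). G is determined by |FG| = 48.1 and |GB| = 36.0 together: it lies at the intersection of circle(F, 48.1) and circle(B, 36.0). With |FB| = 71.0, the foot of the radical line on FB is 42.7 from F and the perpendicular offset is √(48.1² − 42.7²) = 22.2. Taking the right-of-FB solution: G = (24.5, -17.1).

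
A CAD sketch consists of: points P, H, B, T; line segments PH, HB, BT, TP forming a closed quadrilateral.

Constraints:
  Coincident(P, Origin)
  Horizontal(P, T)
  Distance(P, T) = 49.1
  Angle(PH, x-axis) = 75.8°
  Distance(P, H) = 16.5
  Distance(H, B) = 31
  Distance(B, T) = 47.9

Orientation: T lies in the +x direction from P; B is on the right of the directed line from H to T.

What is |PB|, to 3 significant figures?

15.4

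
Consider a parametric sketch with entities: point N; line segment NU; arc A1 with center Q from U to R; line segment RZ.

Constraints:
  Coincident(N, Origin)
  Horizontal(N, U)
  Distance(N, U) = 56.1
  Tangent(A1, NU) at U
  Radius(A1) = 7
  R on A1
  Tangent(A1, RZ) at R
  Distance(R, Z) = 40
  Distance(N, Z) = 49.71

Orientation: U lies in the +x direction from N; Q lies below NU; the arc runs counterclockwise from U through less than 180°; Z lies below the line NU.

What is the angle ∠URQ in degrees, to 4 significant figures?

59.16°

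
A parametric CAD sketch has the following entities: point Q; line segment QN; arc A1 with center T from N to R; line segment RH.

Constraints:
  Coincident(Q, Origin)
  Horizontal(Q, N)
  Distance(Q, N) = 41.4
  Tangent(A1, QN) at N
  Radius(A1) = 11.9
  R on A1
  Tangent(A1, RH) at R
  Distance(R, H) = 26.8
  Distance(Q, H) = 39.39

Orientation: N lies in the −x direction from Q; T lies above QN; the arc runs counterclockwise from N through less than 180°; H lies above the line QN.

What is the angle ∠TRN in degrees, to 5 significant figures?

54.763°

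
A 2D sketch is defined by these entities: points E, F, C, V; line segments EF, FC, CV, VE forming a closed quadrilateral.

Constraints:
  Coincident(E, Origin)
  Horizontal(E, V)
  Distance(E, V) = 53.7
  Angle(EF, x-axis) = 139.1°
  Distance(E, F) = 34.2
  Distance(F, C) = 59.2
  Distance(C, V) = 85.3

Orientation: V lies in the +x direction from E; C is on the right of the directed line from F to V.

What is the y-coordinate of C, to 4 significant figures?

-36.75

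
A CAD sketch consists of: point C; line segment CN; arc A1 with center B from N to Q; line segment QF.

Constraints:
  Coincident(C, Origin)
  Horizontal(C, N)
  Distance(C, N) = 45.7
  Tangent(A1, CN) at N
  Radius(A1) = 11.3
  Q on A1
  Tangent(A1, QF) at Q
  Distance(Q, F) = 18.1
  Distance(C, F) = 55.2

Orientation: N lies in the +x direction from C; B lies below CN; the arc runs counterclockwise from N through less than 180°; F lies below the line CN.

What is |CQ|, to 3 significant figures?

39.5

C is at the origin; C and N share the same y with |CN| = 45.7 and N on the +x side, so N = (45.7, 0.00). A1 meets CN tangentially, so BN is at right angles to CN, so B = N + (0, -11.3) = (45.7, -11.3). Since BQ ⟂ QF (tangency), |BF| = √(11.3² + 18.1²) = 21.3 regardless of where Q sits on A1. So F lies on both circle(C, 55.2) and circle(B, 21.3); the below-CN intersection is F = (44.5, -32.6). Q is the foot of the tangent from F: Q = (35.8, -16.8).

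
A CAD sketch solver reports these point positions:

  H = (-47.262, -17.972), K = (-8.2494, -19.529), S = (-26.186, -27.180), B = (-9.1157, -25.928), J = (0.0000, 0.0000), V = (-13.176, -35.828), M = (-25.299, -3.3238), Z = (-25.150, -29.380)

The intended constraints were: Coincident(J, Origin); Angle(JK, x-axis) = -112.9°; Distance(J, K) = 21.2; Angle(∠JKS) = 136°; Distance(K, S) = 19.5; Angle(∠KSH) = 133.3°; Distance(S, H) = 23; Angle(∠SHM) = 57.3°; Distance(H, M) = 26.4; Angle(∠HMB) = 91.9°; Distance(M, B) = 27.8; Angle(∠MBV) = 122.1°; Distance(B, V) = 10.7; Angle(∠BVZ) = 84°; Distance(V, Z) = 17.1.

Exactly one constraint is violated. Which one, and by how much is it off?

Distance(V, Z) = 17.1 — off by 3.50.

J = (0.00, 0.00) ✓; JK at -112.9° ✓; |JK| = 21.20 ✓; ∠JKS = 136.0° ✓; |KS| = 19.50 ✓; ∠KSH = 133.3° ✓; |SH| = 23.00 ✓; ∠SHM = 57.30° ✓; |HM| = 26.40 ✓; ∠HMB = 91.90° ✓; |MB| = 27.80 ✓; ∠MBV = 122.1° ✓; |BV| = 10.70 ✓; ∠BVZ = 84.00° ✓; |VZ| = 13.60 ✗.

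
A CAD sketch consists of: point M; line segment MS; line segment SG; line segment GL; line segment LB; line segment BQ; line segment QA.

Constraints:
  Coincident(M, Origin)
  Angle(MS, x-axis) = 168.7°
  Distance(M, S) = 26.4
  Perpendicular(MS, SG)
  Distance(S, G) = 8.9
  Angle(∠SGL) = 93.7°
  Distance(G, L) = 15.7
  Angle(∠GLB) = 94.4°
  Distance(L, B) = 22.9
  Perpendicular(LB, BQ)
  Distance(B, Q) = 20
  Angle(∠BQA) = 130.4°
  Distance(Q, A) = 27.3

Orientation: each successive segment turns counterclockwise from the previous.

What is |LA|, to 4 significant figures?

37.75

LB ⟂ BQ, so BQ runs at 160.6°; with |BQ| = 20.0, Q = (-23.73, 20.63). ∠BQA = 130.4° gives QA at -149.8° from the x-axis; with |QA| = 27.3, A = (-47.32, 6.893). Then |LA| = |A − L| = 37.75.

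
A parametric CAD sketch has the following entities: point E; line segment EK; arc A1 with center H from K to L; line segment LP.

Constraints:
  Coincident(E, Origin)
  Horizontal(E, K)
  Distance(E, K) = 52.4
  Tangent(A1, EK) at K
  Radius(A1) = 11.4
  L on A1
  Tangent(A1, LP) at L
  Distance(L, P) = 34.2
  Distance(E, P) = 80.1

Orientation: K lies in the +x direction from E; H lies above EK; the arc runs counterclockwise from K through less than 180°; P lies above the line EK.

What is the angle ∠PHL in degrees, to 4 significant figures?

71.57°

E is at the origin; EK is horizontal with |EK| = 52.4 and K on the +x side, so K = (52.40, 0.000). Tangency of A1 to EK means the radius HK is perpendicular to EK, so H = K + (0, 11.4) = (52.40, 11.40). Since HL ⟂ LP (tangency), |HP| = √(11.4² + 34.2²) = 36.05 regardless of where L sits on A1. So P lies on both circle(E, 80.1) and circle(H, 36.05); the above-EK intersection is P = (66.57, 44.55). L is the foot of the tangent from P: L = (63.76, 10.46).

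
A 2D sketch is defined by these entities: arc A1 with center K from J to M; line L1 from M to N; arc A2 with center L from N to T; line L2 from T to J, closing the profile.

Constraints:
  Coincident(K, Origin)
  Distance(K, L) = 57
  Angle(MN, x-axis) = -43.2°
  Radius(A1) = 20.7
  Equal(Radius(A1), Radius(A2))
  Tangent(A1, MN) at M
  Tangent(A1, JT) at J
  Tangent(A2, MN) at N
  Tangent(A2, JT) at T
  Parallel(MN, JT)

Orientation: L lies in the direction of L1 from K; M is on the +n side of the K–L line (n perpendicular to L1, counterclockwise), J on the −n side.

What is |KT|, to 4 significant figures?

60.64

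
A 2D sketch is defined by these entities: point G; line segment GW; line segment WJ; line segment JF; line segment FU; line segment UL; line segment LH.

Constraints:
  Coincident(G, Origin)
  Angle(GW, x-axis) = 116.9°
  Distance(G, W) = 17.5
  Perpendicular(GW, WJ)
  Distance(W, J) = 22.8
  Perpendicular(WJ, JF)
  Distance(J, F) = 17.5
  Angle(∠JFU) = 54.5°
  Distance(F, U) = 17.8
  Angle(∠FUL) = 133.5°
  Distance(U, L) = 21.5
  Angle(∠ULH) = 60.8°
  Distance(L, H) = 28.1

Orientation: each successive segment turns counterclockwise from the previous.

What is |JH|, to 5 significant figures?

9.5747

∠FUL = 133.5° gives UL at 108.90° from the x-axis; with |UL| = 21.5, L = (-19.051, 25.800). ∠ULH = 60.8° gives LH at -131.90° from the x-axis; with |LH| = 28.1, H = (-37.817, 4.8846). Then |JH| = |H − J| = 9.5747.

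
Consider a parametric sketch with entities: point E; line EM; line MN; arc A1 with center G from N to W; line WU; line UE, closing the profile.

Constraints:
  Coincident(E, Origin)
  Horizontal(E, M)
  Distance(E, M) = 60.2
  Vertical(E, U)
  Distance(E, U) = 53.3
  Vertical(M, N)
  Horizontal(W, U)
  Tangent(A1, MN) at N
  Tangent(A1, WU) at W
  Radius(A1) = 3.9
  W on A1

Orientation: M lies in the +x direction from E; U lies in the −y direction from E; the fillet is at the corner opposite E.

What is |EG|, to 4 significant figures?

74.90

E and U share the same x with |EU| = 53.3 and U on the −y side, so U = (0.000, -53.30). The virtual corner opposite E is at (60.20, -53.30). A1 meets MN tangentially, so GN is at right angles to MN and the tangent condition forces GW to be normal to WU, with radius 3.9, so the center G sits 3.9 in from both sides at G = (56.30, -49.40). Then |EG| = |G − E| = 74.90.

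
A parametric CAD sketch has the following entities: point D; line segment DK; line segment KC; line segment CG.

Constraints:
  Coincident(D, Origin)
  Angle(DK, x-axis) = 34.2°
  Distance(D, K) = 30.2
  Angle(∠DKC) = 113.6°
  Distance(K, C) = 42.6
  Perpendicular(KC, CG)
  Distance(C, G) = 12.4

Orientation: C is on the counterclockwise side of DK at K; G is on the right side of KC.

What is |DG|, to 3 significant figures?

67.8

D is at the origin; DK runs at 34.2° with length 30.2, so K = 30.2·(cos 34.2°, sin 34.2°) = (25.0, 17.0). ∠DKC = 113.6°, so KC runs at 34.2° + (180° − 113.6°) = 101° from the x-axis; with |KC| = 42.6, C = K + 42.6·(cos 101°, sin 101°) = (17.1, 58.8). KC ⟂ CG; with |CG| = 12.4 on the right of KC, G = C + 12.4·(0.983, 0.184) = (29.3, 61.1). Then |DG| = |G − D| = 67.8.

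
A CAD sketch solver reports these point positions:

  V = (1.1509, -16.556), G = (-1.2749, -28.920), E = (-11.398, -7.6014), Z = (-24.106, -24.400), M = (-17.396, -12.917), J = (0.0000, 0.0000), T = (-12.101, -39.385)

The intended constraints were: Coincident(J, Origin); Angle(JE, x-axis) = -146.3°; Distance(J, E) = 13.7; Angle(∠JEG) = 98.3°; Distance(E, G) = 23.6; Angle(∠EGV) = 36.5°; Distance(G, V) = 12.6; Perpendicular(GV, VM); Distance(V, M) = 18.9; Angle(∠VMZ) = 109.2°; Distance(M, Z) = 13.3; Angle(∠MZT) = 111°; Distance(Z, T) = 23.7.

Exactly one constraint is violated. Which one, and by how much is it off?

Distance(Z, T) = 23.7 — off by 4.50.

J = (0.00, 0.00) ✓; JE at -146.3° ✓; |JE| = 13.70 ✓; ∠JEG = 98.30° ✓; |EG| = 23.60 ✓; ∠EGV = 36.50° ✓; |GV| = 12.60 ✓; ∠(GV, VM) = 90.00° ✓; |VM| = 18.90 ✓; ∠VMZ = 109.2° ✓; |MZ| = 13.30 ✓; ∠MZT = 111.0° ✓; |ZT| = 19.20 ✗.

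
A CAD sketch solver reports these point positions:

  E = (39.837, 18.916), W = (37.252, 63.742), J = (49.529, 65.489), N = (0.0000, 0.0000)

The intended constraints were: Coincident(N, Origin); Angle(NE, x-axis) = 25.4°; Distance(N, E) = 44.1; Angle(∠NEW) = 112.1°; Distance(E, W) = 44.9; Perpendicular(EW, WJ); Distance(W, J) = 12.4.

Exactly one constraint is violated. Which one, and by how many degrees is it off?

Perpendicular(EW, WJ) — off by 4.80°.

N = (0.00, 0.00) ✓; NE at 25.40° ✓; |NE| = 44.10 ✓; ∠NEW = 112.1° ✓; |EW| = 44.90 ✓; ∠(EW, WJ) = 85.20° ✗; |WJ| = 12.40 ✓.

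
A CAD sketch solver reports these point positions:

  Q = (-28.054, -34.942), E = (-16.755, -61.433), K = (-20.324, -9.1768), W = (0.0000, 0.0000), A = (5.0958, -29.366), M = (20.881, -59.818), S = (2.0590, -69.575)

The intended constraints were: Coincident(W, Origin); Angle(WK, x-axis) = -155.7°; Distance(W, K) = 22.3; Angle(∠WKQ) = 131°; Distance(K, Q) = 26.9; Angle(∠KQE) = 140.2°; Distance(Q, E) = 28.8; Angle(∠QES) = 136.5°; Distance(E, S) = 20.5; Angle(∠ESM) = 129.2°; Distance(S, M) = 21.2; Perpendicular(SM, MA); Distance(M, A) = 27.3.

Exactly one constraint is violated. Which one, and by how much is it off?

Distance(M, A) = 27.3 — off by 7.00.

W = (0.00, 0.00) ✓; WK at -155.7° ✓; |WK| = 22.30 ✓; ∠WKQ = 131.0° ✓; |KQ| = 26.90 ✓; ∠KQE = 140.2° ✓; |QE| = 28.80 ✓; ∠QES = 136.5° ✓; |ES| = 20.50 ✓; ∠ESM = 129.2° ✓; |SM| = 21.20 ✓; ∠(SM, MA) = 90.00° ✓; |MA| = 34.30 ✗.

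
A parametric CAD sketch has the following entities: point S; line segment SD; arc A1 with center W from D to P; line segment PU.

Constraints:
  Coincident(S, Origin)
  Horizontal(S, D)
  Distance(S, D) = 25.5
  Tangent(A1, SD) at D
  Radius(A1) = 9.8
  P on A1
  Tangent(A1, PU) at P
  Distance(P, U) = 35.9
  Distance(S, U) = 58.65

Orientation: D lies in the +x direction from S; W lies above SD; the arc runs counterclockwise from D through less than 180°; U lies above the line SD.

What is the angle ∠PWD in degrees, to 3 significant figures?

86.2°

Checks: |WP| = 9.800 ✓; ∠(WP, PU) = 90.00° ✓; |PU| = 35.90 ✓; |SU| = 58.65 ✓.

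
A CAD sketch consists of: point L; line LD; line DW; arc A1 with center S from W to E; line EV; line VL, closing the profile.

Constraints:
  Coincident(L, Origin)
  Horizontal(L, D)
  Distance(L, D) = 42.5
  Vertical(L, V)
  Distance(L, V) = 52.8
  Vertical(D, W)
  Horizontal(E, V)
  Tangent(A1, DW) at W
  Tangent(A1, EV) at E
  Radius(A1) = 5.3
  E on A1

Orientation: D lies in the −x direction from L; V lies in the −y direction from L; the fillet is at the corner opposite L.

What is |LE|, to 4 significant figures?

64.59

L is at the origin; L and D share the same y with |LD| = 42.5 and D on the −x side, so D = (-42.50, 0.000). LV is vertical with |LV| = 52.8 and V on the −y side, so V = (0.000, -52.80). The virtual corner opposite L is at (-42.50, -52.80). Tangency of A1 to DW means the radius SW is perpendicular to DW and A1 meets EV tangentially, so SE is at right angles to EV, with radius 5.3, so the center S sits 5.3 in from both sides at S = (-37.20, -47.50). That places the tangent points at W = (-42.50, -47.50) on DW and E = (-37.20, -52.80) on EV. Then |LE| = |E − L| = 64.59.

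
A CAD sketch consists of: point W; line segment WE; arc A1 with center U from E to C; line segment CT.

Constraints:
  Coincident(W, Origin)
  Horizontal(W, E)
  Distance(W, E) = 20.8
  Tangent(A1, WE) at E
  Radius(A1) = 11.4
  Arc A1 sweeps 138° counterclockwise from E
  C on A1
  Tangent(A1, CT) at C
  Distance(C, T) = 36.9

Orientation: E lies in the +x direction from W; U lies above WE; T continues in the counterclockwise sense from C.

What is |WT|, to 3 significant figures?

44.6

W is at the origin; W and E share the same y with |WE| = 20.8 and E on the +x side, so E = (20.8, 0.00). Tangency of A1 to WE means the radius UE is perpendicular to WE, so U = E + (0, 11.4) = (20.8, 11.4). On A1, E sits at bearing -90° from U; a 138° counterclockwise sweep puts C at bearing 48°, so C = U + 11.4·(cos 48°, sin 48°) = (28.4, 19.9). Tangency of A1 to CT means the radius UC is perpendicular to CT, so CT runs along (−sin 48°, cos 48°); with |CT| = 36.9, T = (1.01, 44.6). Then |WT| = |T − W| = 44.6.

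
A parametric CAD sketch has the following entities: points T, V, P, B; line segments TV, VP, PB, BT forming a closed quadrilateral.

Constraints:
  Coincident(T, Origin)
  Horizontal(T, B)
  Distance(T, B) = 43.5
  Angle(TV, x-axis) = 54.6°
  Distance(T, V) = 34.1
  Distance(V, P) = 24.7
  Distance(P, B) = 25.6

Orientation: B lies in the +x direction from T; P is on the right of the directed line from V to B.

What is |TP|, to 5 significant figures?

18.367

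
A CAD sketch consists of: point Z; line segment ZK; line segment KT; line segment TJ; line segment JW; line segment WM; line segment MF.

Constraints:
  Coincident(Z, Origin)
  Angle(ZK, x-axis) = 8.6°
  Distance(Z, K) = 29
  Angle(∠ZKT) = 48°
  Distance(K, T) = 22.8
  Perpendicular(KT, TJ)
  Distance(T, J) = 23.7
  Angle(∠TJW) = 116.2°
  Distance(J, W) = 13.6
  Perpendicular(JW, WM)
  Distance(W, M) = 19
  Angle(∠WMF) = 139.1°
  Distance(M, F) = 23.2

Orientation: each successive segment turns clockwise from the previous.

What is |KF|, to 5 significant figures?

12.699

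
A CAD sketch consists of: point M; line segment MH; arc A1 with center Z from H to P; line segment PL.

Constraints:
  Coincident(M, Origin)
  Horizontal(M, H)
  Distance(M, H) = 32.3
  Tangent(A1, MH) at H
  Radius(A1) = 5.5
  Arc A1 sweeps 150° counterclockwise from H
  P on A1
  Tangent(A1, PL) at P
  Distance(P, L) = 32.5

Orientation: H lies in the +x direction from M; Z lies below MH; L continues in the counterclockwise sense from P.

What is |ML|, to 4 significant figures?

63.50

On A1, H sits at bearing 90° from Z; a 150° counterclockwise sweep puts P at bearing 240°, so P = Z + 5.5·(cos 240°, sin 240°) = (29.55, -10.26). A1 meets PL tangentially, so ZP is at right angles to PL, so PL runs along (−sin 240°, cos 240°); with |PL| = 32.5, L = (57.70, -26.51). Then |ML| = |L − M| = 63.50.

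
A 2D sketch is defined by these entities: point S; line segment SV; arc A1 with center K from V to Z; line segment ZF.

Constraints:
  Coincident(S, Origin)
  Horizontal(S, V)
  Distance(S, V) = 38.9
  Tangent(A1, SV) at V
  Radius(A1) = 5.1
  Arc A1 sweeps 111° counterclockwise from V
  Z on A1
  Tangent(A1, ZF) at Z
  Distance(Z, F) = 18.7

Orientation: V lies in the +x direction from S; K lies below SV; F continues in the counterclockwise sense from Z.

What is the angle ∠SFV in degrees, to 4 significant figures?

54.61°

On A1, V sits at bearing 90° from K; a 111° counterclockwise sweep puts Z at bearing 201°, so Z = K + 5.1·(cos 201°, sin 201°) = (34.14, -6.928). Tangency of A1 to ZF means the radius KZ is perpendicular to ZF, so ZF runs along (−sin 201°, cos 201°); with |ZF| = 18.7, F = (40.84, -24.39). Then cos ∠SFV = FS·FV / (|FS||FV|), giving 54.61°.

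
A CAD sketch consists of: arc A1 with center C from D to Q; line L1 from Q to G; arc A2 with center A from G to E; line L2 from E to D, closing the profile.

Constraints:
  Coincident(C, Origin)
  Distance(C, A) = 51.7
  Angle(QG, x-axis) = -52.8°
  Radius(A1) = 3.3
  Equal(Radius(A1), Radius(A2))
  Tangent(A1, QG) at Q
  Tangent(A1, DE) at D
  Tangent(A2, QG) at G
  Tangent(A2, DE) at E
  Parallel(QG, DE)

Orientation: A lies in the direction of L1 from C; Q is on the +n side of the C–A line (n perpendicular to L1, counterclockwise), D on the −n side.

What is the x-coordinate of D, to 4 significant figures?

-2.629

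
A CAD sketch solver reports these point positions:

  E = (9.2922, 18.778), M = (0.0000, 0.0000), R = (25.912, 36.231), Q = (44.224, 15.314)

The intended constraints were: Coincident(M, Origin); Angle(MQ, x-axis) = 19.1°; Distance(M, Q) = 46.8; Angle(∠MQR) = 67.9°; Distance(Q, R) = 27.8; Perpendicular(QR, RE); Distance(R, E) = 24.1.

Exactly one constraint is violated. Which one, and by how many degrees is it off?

Perpendicular(QR, RE) — off by 5.20°.

M = (0.00, 0.00) ✓; MQ at 19.10° ✓; |MQ| = 46.80 ✓; ∠MQR = 67.90° ✓; |QR| = 27.80 ✓; ∠(QR, RE) = 95.20° ✗; |RE| = 24.10 ✓.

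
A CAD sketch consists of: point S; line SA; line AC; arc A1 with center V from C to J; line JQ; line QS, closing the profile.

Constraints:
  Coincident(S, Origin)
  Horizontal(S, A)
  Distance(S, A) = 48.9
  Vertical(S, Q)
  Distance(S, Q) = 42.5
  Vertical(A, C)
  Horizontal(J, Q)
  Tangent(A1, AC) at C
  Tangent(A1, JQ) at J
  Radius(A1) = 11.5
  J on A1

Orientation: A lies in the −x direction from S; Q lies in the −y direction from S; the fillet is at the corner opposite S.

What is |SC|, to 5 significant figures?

57.898

The virtual corner opposite S is at (-48.900, -42.500). The tangent condition forces VC to be normal to AC and tangency of A1 to JQ means the radius VJ is perpendicular to JQ, with radius 11.5, so the center V sits 11.5 in from both sides at V = (-37.400, -31.000). That places the tangent points at C = (-48.900, -31.000) on AC and J = (-37.400, -42.500) on JQ. Then |SC| = |C − S| = 57.898.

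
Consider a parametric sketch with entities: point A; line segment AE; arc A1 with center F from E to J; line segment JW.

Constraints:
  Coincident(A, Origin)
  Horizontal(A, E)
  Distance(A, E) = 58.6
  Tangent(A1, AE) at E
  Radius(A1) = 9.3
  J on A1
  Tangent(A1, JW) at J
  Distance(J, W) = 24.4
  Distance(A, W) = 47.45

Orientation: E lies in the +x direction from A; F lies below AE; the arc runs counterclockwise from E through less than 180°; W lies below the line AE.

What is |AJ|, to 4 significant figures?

50.58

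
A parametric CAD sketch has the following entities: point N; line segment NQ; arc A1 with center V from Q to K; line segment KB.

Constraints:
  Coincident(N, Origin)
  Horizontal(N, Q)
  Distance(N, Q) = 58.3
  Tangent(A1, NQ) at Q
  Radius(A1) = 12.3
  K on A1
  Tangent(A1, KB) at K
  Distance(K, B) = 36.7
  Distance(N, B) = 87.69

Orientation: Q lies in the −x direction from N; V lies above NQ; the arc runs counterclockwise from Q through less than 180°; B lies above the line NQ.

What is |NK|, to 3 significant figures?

53.2

Checks: |VK| = 12.30 ✓; ∠(VK, KB) = 90.00° ✓; |KB| = 36.70 ✓; |NB| = 87.69 ✓.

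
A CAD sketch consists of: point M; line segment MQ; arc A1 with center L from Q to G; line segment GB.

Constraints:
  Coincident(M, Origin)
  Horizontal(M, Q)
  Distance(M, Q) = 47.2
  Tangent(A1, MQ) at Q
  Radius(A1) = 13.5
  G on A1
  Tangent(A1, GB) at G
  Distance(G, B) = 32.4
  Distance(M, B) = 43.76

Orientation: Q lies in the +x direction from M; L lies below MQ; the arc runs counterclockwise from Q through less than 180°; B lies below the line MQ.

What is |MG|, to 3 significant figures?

35.7

Checks: |LG| = 13.50 ✓; ∠(LG, GB) = 90.00° ✓; |GB| = 32.40 ✓; |MB| = 43.76 ✓.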